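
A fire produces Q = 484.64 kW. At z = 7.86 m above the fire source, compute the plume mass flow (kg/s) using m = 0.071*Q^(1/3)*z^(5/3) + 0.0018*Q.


Q^(1/3) = 7.8549
z^(5/3) = 31.072
First term = 0.071 * 7.8549 * 31.072 = 17.329
Second term = 0.0018 * 484.64 = 0.87235
m = 18.201 kg/s

18.201 kg/s


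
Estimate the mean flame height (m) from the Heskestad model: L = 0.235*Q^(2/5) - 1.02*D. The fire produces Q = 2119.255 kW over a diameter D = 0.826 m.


Q^(2/5) = 21.403
0.235 * Q^(2/5) = 5.0297
1.02 * D = 0.84252
L = 4.1872 m

4.1872 m


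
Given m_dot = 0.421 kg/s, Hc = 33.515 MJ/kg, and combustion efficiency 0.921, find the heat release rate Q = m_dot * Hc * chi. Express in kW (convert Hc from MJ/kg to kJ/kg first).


Hc = 33.515 MJ/kg = 33.515 * 1000 kJ/kg = 33515 kJ/kg
Q = 0.421 kg/s * 33515 kJ/kg * 0.921 = 12995 kW

12995 kW


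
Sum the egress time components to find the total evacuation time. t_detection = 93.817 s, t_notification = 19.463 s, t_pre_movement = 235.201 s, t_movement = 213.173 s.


Total = 93.817 + 19.463 + 235.201 + 213.173 = 561.654 s

561.654 s


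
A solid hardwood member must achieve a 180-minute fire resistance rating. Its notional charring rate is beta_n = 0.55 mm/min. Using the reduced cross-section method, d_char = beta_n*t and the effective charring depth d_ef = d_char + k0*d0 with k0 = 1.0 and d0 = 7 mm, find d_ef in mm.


d_char = 0.55 * 180 = 99 mm
d_ef = 99 + 1.0*7 = 106 mm

106 mm


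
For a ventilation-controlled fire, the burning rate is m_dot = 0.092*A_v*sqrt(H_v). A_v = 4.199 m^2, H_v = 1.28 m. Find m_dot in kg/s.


sqrt(H_v) = 1.1314
m_dot = 0.092 * 4.199 * 1.1314 = 0.43706 kg/s

0.43706 kg/s


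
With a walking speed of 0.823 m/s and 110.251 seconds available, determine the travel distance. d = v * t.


d = 0.823 * 110.251 = 90.737 m

90.737 m


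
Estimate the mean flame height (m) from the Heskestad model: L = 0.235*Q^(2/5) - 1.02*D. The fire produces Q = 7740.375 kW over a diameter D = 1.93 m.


Q^(2/5) = 35.934
0.235 * Q^(2/5) = 8.4445
1.02 * D = 1.9686
L = 6.4759 m

6.4759 m


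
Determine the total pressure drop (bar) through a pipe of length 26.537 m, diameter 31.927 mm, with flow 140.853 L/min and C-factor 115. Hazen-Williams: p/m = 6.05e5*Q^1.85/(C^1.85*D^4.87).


Q^1.85 = 9445.3
C^1.85 = 6490.7
D^4.87 = 2.1147e+07
p/m = 0.041632 bar/m
p_total = 0.041632 * 26.537 = 1.1048 bar

1.1048 bar


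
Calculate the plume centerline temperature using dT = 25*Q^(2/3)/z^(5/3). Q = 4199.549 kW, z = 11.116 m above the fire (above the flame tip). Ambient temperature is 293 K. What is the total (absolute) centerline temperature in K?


Q^(2/3) = 260.30
z^(5/3) = 55.367
dT = 25 * 260.30 / 55.367 = 117.53 K
T = 293 + 117.53 = 410.53 K

410.53 K


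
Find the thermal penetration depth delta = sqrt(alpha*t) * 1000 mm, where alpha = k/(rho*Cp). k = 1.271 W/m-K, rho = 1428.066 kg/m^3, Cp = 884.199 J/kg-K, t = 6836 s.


alpha = 1.271 / (1428.066 * 884.199) = 1.0066e-06 m^2/s
alpha * t = 0.0068810
delta = sqrt(0.0068810) * 1000 = 82.952 mm

82.952 mm


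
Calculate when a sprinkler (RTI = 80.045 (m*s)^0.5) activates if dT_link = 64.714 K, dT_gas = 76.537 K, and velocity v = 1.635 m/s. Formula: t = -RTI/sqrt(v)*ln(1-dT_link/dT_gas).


dT_link/dT_gas = 0.84553
ln(1 - 0.84553) = -1.8677
t = -80.045 / sqrt(1.635) * -1.8677 = 116.92 s

116.92 s


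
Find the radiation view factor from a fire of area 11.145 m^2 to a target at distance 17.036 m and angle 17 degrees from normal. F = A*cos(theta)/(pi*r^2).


cos(17 deg) = 0.95630
pi*r^2 = 911.77
F = 11.145 * 0.95630 / 911.77 = 0.011689

0.011689


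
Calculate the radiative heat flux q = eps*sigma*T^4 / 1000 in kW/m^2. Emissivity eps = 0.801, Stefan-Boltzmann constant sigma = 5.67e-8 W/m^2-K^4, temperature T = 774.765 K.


T^4 = 3.6031e+11
q = 0.801 * 5.67e-8 * 3.6031e+11 / 1000 = 16.364 kW/m^2

16.364 kW/m^2


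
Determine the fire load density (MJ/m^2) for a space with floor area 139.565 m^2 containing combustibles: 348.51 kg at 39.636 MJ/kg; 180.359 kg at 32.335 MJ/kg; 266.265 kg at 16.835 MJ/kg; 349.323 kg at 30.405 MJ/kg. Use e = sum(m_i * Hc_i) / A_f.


Total energy = 348.51*39.636 + 180.359*32.335 + 266.265*16.835 + 349.323*30.405
= 13813.54 + 5831.908 + 4482.571 + 10621.17
= 34749.19 MJ
e = 34749.19 / 139.565 = 248.98 MJ/m^2

248.98 MJ/m^2


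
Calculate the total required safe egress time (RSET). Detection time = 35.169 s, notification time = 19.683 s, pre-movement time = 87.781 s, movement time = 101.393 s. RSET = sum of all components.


Total = 35.169 + 19.683 + 87.781 + 101.393 = 244.026 s

244.026 s


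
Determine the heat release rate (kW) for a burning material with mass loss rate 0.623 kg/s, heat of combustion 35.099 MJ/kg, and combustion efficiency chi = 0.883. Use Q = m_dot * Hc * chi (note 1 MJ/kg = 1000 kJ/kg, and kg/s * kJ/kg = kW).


Hc = 35.099 MJ/kg = 35.099 * 1000 kJ/kg = 35099 kJ/kg
Q = 0.623 kg/s * 35099 kJ/kg * 0.883 = 19308 kW

19308 kW


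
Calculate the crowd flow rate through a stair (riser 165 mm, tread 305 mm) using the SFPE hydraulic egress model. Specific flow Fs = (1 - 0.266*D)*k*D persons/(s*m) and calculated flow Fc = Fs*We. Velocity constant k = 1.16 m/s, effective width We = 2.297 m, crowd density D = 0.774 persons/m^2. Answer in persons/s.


1 - 0.266*D = 1 - 0.266*0.774 = 0.79412
Fs = 0.79412 * 1.16 * 0.774 = 0.71299 persons/(s*m)
Fc = 0.71299 * 2.297 = 1.6377 persons/s

1.6377 persons/s


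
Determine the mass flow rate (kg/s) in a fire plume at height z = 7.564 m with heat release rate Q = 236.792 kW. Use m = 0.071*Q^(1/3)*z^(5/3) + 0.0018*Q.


Q^(1/3) = 6.1867
z^(5/3) = 29.146
First term = 0.071 * 6.1867 * 29.146 = 12.803
Second term = 0.0018 * 236.792 = 0.42623
m = 13.229 kg/s

13.229 kg/s


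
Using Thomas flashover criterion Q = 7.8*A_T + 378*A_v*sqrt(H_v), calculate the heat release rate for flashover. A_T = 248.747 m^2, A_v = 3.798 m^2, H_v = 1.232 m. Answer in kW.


7.8*A_T = 1940.2
sqrt(H_v) = 1.1100
378*A_v*sqrt(H_v) = 1593.5
Q = 1940.2 + 1593.5 = 3533.7 kW

3533.7 kW


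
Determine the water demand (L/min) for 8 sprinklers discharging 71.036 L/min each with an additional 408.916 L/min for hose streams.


Sprinkler demand = 8 * 71.036 = 568.288 L/min
Total = 568.288 + 408.916 = 977.204 L/min

977.204 L/min


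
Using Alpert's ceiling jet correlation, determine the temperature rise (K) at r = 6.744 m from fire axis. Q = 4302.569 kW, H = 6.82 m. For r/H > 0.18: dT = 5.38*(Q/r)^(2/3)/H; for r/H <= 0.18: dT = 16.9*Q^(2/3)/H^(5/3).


r/H = 6.744 / 6.82 = 0.98886
r/H > 0.18, so dT = 5.38*(Q/r)^(2/3)/H
Q/r = 637.98
(Q/r)^(2/3) = 74.109
dT = 5.38 * 74.109 / 6.82 = 58.462 K

58.462 K


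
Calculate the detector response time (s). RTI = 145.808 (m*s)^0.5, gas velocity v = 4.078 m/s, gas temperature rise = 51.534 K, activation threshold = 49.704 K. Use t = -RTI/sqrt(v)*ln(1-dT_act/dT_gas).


dT_act/dT_gas = 0.96449
ln(1 - 0.96449) = -3.3379
t = -145.808 / sqrt(4.078) * -3.3379 = 241.01 s

241.01 s


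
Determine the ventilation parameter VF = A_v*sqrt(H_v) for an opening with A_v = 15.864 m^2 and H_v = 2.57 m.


sqrt(H_v) = 1.6031
VF = 15.864 * 1.6031 = 25.432 m^(5/2)

25.432 m^(5/2)


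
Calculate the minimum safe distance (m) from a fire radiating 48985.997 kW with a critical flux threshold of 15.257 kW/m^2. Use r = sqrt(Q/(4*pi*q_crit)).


4*pi*q_crit = 191.73
Q/(4*pi*q_crit) = 255.50
r = sqrt(255.50) = 15.984 m

15.984 m


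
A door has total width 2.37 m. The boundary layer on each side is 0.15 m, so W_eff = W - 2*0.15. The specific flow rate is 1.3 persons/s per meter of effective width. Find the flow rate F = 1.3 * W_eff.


W_eff = 2.37 - 0.30 = 2.07 m
F = 1.3 * 2.07 = 2.691 persons/s

2.691 persons/s


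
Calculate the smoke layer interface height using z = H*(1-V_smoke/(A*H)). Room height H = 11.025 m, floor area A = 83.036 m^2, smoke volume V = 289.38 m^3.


V/(A*H) = 0.31610
1 - 0.31610 = 0.68390
z = 11.025 * 0.68390 = 7.5400 m

7.5400 m


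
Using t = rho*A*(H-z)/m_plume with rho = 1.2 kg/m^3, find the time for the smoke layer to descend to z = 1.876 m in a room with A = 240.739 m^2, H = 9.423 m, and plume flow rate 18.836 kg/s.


H - z = 7.547 m
t = 1.2 * 240.739 * 7.547 / 18.836 = 115.75 s

115.75 s


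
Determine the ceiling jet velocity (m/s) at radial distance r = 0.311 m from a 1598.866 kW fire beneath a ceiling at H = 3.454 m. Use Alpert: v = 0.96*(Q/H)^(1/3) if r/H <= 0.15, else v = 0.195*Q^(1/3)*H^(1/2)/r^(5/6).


r/H = 0.311 / 3.454 = 0.090041
r/H <= 0.15, so v = 0.96*(Q/H)^(1/3)
Q/H = 462.90
(Q/H)^(1/3) = 7.7356
v = 0.96 * 7.7356 = 7.4262 m/s

7.4262 m/s


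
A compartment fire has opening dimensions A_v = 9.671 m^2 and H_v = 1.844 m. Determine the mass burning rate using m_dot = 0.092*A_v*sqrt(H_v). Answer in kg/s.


sqrt(H_v) = 1.3579
m_dot = 0.092 * 9.671 * 1.3579 = 1.2082 kg/s

1.2082 kg/s


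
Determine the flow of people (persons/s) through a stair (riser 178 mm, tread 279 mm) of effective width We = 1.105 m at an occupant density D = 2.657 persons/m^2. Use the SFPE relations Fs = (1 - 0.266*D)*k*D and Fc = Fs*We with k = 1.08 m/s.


1 - 0.266*D = 1 - 0.266*2.657 = 0.29324
Fs = 0.29324 * 1.08 * 2.657 = 0.84146 persons/(s*m)
Fc = 0.84146 * 1.105 = 0.92982 persons/s

0.92982 persons/s


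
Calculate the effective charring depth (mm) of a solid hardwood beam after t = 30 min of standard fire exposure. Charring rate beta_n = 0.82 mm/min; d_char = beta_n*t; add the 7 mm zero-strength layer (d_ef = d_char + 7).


d_char = 0.82 * 30 = 24.6 mm
d_ef = 24.6 + 1.0*7 = 31.6 mm

31.6 mm


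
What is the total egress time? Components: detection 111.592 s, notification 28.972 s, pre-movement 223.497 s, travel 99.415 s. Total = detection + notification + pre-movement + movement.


Total = 111.592 + 28.972 + 223.497 + 99.415 = 463.476 s

463.476 s


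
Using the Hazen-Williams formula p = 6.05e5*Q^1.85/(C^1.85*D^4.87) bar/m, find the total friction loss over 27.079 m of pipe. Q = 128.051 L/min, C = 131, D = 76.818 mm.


Q^1.85 = 7918.8
C^1.85 = 8259.5
D^4.87 = 1.5213e+09
p/m = 0.00038129 bar/m
p_total = 0.00038129 * 27.079 = 0.010325 bar

0.010325 bar


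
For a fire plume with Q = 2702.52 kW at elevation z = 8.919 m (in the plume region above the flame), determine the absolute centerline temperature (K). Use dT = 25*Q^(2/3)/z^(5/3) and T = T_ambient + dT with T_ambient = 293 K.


Q^(2/3) = 194.02
z^(5/3) = 38.358
dT = 25 * 194.02 / 38.358 = 126.45 K
T = 293 + 126.45 = 419.45 K

419.45 K


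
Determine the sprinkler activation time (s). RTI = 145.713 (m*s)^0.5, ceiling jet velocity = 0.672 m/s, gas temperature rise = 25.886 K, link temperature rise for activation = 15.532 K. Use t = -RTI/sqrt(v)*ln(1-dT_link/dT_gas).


dT_link/dT_gas = 0.60002
ln(1 - 0.60002) = -0.91633
t = -145.713 / sqrt(0.672) * -0.91633 = 162.88 s

162.88 s


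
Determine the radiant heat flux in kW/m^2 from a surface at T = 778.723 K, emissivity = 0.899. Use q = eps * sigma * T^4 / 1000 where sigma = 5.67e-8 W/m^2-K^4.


T^4 = 3.6773e+11
q = 0.899 * 5.67e-8 * 3.6773e+11 / 1000 = 18.745 kW/m^2

18.745 kW/m^2


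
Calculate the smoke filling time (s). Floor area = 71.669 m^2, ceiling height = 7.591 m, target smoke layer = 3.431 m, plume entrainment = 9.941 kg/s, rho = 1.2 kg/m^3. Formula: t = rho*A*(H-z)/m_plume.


H - z = 4.16 m
t = 1.2 * 71.669 * 4.16 / 9.941 = 35.990 s

35.990 s


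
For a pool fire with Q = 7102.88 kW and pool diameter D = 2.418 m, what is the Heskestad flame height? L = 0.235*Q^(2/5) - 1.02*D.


Q^(2/5) = 34.720
0.235 * Q^(2/5) = 8.1591
1.02 * D = 2.4664
L = 5.6927 m

5.6927 m


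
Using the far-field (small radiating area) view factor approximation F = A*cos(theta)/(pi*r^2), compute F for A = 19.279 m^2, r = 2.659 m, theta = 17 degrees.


cos(17 deg) = 0.95630
pi*r^2 = 22.212
F = 19.279 * 0.95630 / 22.212 = 0.83003

0.83003


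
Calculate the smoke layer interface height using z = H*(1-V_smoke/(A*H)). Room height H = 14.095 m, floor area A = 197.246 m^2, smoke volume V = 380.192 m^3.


V/(A*H) = 0.13675
1 - 0.13675 = 0.86325
z = 14.095 * 0.86325 = 12.167 m

12.167 m


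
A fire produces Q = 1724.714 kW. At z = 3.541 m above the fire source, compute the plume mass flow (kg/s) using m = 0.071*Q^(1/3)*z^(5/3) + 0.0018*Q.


Q^(1/3) = 11.992
z^(5/3) = 8.2264
First term = 0.071 * 11.992 * 8.2264 = 7.0044
Second term = 0.0018 * 1724.714 = 3.1045
m = 10.109 kg/s

10.109 kg/s


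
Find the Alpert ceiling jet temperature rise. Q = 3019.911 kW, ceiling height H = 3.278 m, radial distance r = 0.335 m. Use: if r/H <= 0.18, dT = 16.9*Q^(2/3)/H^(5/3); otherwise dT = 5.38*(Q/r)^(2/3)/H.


r/H = 0.335 / 3.278 = 0.10220
r/H <= 0.18, so dT = 16.9*Q^(2/3)/H^(5/3)
Q^(2/3) = 208.93
H^(5/3) = 7.2335
dT = 16.9 * 208.93 / 7.2335 = 488.13 K

488.13 K


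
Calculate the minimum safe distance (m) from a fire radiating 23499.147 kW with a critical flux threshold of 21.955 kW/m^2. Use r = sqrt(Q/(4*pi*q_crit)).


4*pi*q_crit = 275.89
Q/(4*pi*q_crit) = 85.174
r = sqrt(85.174) = 9.2290 m

9.2290 m


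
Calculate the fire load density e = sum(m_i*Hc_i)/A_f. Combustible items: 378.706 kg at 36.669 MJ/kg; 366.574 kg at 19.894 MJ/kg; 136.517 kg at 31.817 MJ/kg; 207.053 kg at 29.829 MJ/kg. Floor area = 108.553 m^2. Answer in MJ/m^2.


Total energy = 378.706*36.669 + 366.574*19.894 + 136.517*31.817 + 207.053*29.829
= 13886.77 + 7292.623 + 4343.561 + 6176.184
= 31699.14 MJ
e = 31699.14 / 108.553 = 292.02 MJ/m^2

292.02 MJ/m^2


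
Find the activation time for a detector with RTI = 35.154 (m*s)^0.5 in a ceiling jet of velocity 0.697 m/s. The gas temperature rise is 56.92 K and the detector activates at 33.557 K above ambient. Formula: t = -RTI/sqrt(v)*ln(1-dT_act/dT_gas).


dT_act/dT_gas = 0.58955
ln(1 - 0.58955) = -0.89049
t = -35.154 / sqrt(0.697) * -0.89049 = 37.496 s

37.496 s


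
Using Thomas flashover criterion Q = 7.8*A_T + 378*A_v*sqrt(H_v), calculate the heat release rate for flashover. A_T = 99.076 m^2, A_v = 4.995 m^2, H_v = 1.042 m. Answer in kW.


7.8*A_T = 772.79
sqrt(H_v) = 1.0208
378*A_v*sqrt(H_v) = 1927.4
Q = 772.79 + 1927.4 = 2700.1 kW

2700.1 kW


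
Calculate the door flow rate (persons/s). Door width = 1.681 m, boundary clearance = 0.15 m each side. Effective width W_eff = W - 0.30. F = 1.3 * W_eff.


W_eff = 1.681 - 0.30 = 1.381 m
F = 1.3 * 1.381 = 1.7953 persons/s

1.7953 persons/s


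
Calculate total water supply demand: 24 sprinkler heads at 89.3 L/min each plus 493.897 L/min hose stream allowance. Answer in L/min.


Sprinkler demand = 24 * 89.3 = 2143.2 L/min
Total = 2143.2 + 493.897 = 2637.097 L/min

2637.097 L/min


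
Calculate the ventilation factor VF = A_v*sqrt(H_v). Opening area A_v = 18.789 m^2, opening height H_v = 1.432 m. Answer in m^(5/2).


sqrt(H_v) = 1.1967
VF = 18.789 * 1.1967 = 22.484 m^(5/2)

22.484 m^(5/2)


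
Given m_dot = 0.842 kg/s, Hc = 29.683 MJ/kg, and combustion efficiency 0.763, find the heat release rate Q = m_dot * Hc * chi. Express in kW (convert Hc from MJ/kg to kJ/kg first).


Hc = 29.683 MJ/kg = 29.683 * 1000 kJ/kg = 29683 kJ/kg
Q = 0.842 kg/s * 29683 kJ/kg * 0.763 = 19070 kW

19070 kW


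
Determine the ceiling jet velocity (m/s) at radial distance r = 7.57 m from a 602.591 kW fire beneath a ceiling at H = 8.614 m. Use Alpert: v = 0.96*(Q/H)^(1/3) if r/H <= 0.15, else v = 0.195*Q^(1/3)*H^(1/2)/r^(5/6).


r/H = 7.57 / 8.614 = 0.87880
r/H > 0.15, so v = 0.195*Q^(1/3)*H^(1/2)/r^(5/6)
Q^(1/3) = 8.4464
H^(1/2) = 2.9350
r^(5/6) = 5.4023
v = 0.195 * 8.4464 * 2.9350 / 5.4023 = 0.89481 m/s

0.89481 m/s


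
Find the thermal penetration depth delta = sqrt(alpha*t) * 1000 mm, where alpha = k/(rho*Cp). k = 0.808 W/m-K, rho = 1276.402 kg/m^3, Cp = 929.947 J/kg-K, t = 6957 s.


alpha = 0.808 / (1276.402 * 929.947) = 6.8072e-07 m^2/s
alpha * t = 0.0047357
delta = sqrt(0.0047357) * 1000 = 68.817 mm

68.817 mm


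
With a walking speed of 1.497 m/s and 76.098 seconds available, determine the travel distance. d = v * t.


d = 1.497 * 76.098 = 113.92 m

113.92 m


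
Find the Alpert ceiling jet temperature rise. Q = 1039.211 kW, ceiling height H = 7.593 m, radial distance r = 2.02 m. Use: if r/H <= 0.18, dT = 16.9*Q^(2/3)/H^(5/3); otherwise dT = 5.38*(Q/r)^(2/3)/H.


r/H = 2.02 / 7.593 = 0.26603
r/H > 0.18, so dT = 5.38*(Q/r)^(2/3)/H
Q/r = 514.46
(Q/r)^(2/3) = 64.205
dT = 5.38 * 64.205 / 7.593 = 45.492 K

45.492 K


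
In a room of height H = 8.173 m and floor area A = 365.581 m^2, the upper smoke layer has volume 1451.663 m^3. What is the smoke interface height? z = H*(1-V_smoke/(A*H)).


V/(A*H) = 0.48585
1 - 0.48585 = 0.51415
z = 8.173 * 0.51415 = 4.2022 m

4.2022 m


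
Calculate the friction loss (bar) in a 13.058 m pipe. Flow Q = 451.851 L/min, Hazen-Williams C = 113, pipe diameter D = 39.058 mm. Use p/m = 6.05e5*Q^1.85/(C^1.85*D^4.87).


Q^1.85 = 81610
C^1.85 = 6283.4
D^4.87 = 5.6445e+07
p/m = 0.13921 bar/m
p_total = 0.13921 * 13.058 = 1.8178 bar

1.8178 bar


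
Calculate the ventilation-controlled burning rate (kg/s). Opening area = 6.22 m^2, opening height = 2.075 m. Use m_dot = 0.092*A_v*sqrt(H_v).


sqrt(H_v) = 1.4405
m_dot = 0.092 * 6.22 * 1.4405 = 0.82430 kg/s

0.82430 kg/s


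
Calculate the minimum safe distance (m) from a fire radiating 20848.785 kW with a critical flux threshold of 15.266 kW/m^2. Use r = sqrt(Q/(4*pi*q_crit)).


4*pi*q_crit = 191.84
Q/(4*pi*q_crit) = 108.68
r = sqrt(108.68) = 10.425 m

10.425 m


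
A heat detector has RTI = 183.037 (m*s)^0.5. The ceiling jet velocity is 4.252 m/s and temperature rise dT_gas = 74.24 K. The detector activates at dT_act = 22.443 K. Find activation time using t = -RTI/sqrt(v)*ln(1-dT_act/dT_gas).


dT_act/dT_gas = 0.30230
ln(1 - 0.30230) = -0.35997
t = -183.037 / sqrt(4.252) * -0.35997 = 31.953 s

31.953 s


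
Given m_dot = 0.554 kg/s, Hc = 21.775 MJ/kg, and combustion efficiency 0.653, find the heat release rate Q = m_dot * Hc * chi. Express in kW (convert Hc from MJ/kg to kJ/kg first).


Hc = 21.775 MJ/kg = 21.775 * 1000 kJ/kg = 21775 kJ/kg
Q = 0.554 kg/s * 21775 kJ/kg * 0.653 = 7877.4 kW

7877.4 kW


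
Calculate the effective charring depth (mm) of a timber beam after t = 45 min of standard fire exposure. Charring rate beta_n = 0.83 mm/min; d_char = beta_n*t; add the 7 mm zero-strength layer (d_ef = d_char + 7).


d_char = 0.83 * 45 = 37.35 mm
d_ef = 37.35 + 1.0*7 = 44.35 mm

44.35 mm


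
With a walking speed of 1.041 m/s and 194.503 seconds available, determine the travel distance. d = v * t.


d = 1.041 * 194.503 = 202.48 m

202.48 m


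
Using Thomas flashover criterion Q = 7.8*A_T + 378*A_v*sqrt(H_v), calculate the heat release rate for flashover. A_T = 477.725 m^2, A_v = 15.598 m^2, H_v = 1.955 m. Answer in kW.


7.8*A_T = 3726.255
sqrt(H_v) = 1.3982
378*A_v*sqrt(H_v) = 8243.9
Q = 3726.255 + 8243.9 = 11970 kW

11970 kW


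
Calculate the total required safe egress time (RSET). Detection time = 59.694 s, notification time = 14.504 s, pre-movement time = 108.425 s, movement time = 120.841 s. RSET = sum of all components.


Total = 59.694 + 14.504 + 108.425 + 120.841 = 303.464 s

303.464 s


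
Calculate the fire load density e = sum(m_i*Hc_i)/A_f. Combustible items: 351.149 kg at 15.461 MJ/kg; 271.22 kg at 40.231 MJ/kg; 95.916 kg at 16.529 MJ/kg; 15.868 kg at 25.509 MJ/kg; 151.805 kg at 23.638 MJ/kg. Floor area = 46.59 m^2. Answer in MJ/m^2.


Total energy = 351.149*15.461 + 271.22*40.231 + 95.916*16.529 + 15.868*25.509 + 151.805*23.638
= 5429.115 + 10911.45 + 1585.396 + 404.7768 + 3588.367
= 21919.11 MJ
e = 21919.11 / 46.59 = 470.47 MJ/m^2

470.47 MJ/m^2


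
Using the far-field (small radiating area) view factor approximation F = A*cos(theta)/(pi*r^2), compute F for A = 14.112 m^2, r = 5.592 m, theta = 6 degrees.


cos(6 deg) = 0.99452
pi*r^2 = 98.239
F = 14.112 * 0.99452 / 98.239 = 0.14286

0.14286


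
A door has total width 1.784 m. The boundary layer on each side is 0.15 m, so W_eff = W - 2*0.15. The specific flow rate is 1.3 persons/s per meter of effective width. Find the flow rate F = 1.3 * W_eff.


W_eff = 1.784 - 0.30 = 1.484 m
F = 1.3 * 1.484 = 1.9292 persons/s

1.9292 persons/s


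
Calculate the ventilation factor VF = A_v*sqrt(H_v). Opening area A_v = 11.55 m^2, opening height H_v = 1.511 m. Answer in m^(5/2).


sqrt(H_v) = 1.2292
VF = 11.55 * 1.2292 = 14.198 m^(5/2)

14.198 m^(5/2)


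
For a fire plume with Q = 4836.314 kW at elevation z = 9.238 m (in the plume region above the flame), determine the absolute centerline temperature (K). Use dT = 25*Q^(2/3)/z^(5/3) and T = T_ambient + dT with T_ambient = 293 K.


Q^(2/3) = 285.98
z^(5/3) = 40.672
dT = 25 * 285.98 / 40.672 = 175.79 K
T = 293 + 175.79 = 468.79 K

468.79 K


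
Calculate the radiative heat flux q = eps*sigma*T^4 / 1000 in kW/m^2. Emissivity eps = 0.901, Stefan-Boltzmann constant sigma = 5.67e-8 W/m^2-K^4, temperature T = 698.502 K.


T^4 = 2.3805e+11
q = 0.901 * 5.67e-8 * 2.3805e+11 / 1000 = 12.161 kW/m^2

12.161 kW/m^2


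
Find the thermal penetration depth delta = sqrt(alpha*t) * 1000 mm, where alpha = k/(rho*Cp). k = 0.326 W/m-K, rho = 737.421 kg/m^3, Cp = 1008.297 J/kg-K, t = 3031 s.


alpha = 0.326 / (737.421 * 1008.297) = 4.3844e-07 m^2/s
alpha * t = 0.0013289
delta = sqrt(0.0013289) * 1000 = 36.454 mm

36.454 mm


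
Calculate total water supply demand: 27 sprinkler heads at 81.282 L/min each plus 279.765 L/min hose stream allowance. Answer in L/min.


Sprinkler demand = 27 * 81.282 = 2194.614 L/min
Total = 2194.614 + 279.765 = 2474.379 L/min

2474.379 L/min


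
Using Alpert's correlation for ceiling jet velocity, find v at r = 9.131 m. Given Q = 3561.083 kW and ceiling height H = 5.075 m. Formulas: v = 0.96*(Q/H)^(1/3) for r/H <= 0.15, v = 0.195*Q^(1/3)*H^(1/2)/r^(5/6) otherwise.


r/H = 9.131 / 5.075 = 1.7992
r/H > 0.15, so v = 0.195*Q^(1/3)*H^(1/2)/r^(5/6)
Q^(1/3) = 15.271
H^(1/2) = 2.2528
r^(5/6) = 6.3159
v = 0.195 * 15.271 * 2.2528 / 6.3159 = 1.0621 m/s

1.0621 m/s


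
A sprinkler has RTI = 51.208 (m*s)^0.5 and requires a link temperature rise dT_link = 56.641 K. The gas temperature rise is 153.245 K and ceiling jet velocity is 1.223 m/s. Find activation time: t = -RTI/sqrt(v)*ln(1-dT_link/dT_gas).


dT_link/dT_gas = 0.36961
ln(1 - 0.36961) = -0.46142
t = -51.208 / sqrt(1.223) * -0.46142 = 21.366 s

21.366 s


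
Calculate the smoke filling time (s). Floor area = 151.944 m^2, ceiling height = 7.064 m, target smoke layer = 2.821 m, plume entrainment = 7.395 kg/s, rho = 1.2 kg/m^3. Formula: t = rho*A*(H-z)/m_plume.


H - z = 4.243 m
t = 1.2 * 151.944 * 4.243 / 7.395 = 104.62 s

104.62 s


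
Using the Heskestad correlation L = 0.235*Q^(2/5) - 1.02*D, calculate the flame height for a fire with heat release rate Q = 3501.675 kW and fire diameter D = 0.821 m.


Q^(2/5) = 26.164
0.235 * Q^(2/5) = 6.1486
1.02 * D = 0.83742
L = 5.3112 m

5.3112 m


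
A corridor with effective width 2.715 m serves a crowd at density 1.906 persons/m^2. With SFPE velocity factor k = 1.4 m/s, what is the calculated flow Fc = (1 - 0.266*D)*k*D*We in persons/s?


1 - 0.266*D = 1 - 0.266*1.906 = 0.49300
Fs = 0.49300 * 1.4 * 1.906 = 1.3155 persons/(s*m)
Fc = 1.3155 * 2.715 = 3.5717 persons/s

3.5717 persons/s


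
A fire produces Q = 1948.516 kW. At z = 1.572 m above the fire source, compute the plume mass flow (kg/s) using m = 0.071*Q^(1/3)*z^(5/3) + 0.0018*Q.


Q^(1/3) = 12.490
z^(5/3) = 2.1253
First term = 0.071 * 12.490 * 2.1253 = 1.8847
Second term = 0.0018 * 1948.516 = 3.5073
m = 5.3921 kg/s

5.3921 kg/s


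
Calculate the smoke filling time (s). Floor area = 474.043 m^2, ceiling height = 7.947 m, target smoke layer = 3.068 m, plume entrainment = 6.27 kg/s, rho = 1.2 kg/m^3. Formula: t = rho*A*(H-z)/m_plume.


H - z = 4.879 m
t = 1.2 * 474.043 * 4.879 / 6.27 = 442.65 s

442.65 s


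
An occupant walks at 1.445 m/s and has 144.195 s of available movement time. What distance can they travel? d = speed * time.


d = 1.445 * 144.195 = 208.36 m

208.36 m


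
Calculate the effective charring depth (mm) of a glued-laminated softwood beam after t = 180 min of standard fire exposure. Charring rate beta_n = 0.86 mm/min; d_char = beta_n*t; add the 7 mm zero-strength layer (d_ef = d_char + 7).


d_char = 0.86 * 180 = 154.8 mm
d_ef = 154.8 + 1.0*7 = 161.8 mm

161.8 mm


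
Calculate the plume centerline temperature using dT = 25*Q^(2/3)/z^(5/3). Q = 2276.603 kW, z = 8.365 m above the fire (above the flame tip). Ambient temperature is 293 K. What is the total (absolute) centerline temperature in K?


Q^(2/3) = 173.06
z^(5/3) = 34.470
dT = 25 * 173.06 / 34.470 = 125.51 K
T = 293 + 125.51 = 418.51 K

418.51 K


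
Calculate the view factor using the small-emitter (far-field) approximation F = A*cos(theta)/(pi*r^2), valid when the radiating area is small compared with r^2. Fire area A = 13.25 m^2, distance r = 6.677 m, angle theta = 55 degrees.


cos(55 deg) = 0.57358
pi*r^2 = 140.06
F = 13.25 * 0.57358 / 140.06 = 0.054262

0.054262


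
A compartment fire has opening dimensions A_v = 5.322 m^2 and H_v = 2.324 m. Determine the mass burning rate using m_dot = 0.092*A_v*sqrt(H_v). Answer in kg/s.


sqrt(H_v) = 1.5245
m_dot = 0.092 * 5.322 * 1.5245 = 0.74642 kg/s

0.74642 kg/s


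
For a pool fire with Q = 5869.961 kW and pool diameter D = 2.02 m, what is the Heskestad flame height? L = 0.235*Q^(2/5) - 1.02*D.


Q^(2/5) = 32.170
0.235 * Q^(2/5) = 7.5600
1.02 * D = 2.0604
L = 5.4996 m

5.4996 m


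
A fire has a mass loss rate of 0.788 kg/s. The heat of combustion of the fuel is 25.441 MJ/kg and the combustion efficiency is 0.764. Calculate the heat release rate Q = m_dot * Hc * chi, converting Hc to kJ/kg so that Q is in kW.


Hc = 25.441 MJ/kg = 25.441 * 1000 kJ/kg = 25441 kJ/kg
Q = 0.788 kg/s * 25441 kJ/kg * 0.764 = 15316 kW

15316 kW


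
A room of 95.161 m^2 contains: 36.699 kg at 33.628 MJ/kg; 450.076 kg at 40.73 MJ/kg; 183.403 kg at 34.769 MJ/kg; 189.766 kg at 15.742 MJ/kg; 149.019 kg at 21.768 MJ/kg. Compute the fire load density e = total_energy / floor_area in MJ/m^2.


Total energy = 36.699*33.628 + 450.076*40.73 + 183.403*34.769 + 189.766*15.742 + 149.019*21.768
= 1234.114 + 18331.60 + 6376.739 + 2987.296 + 3243.846
= 32173.59 MJ
e = 32173.59 / 95.161 = 338.10 MJ/m^2

338.10 MJ/m^2


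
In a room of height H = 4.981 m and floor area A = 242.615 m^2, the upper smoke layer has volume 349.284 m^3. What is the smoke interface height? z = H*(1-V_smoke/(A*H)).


V/(A*H) = 0.28903
1 - 0.28903 = 0.71097
z = 4.981 * 0.71097 = 3.5413 m

3.5413 m


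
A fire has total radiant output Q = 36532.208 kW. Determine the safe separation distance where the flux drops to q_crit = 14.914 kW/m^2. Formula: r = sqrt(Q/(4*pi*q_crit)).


4*pi*q_crit = 187.41
Q/(4*pi*q_crit) = 194.93
r = sqrt(194.93) = 13.962 m

13.962 m


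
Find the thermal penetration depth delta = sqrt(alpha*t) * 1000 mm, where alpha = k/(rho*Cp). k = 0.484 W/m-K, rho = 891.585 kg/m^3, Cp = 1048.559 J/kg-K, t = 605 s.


alpha = 0.484 / (891.585 * 1048.559) = 5.1771e-07 m^2/s
alpha * t = 0.00031322
delta = sqrt(0.00031322) * 1000 = 17.698 mm

17.698 mm


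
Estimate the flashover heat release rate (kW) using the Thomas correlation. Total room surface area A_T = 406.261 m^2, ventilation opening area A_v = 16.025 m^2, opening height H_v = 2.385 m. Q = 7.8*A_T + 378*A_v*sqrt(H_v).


7.8*A_T = 3168.8
sqrt(H_v) = 1.5443
378*A_v*sqrt(H_v) = 9354.8
Q = 3168.8 + 9354.8 = 12524 kW

12524 kW


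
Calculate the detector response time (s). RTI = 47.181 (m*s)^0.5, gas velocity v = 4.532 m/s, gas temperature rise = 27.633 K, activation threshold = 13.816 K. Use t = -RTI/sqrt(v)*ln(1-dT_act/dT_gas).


dT_act/dT_gas = 0.49998
ln(1 - 0.49998) = -0.69311
t = -47.181 / sqrt(4.532) * -0.69311 = 15.361 s

15.361 s


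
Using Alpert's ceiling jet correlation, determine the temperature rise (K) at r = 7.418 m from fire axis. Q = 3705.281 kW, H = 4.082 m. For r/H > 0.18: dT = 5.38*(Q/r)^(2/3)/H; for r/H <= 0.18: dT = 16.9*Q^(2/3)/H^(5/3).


r/H = 7.418 / 4.082 = 1.8172
r/H > 0.18, so dT = 5.38*(Q/r)^(2/3)/H
Q/r = 499.50
(Q/r)^(2/3) = 62.954
dT = 5.38 * 62.954 / 4.082 = 82.972 K

82.972 K


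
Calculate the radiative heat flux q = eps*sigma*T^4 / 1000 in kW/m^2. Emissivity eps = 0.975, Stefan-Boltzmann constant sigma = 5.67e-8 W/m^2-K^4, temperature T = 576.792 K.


T^4 = 1.1068e+11
q = 0.975 * 5.67e-8 * 1.1068e+11 / 1000 = 6.1188 kW/m^2

6.1188 kW/m^2


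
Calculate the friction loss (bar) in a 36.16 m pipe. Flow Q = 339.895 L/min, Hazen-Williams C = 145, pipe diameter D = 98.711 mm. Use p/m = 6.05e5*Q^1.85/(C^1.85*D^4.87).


Q^1.85 = 48193
C^1.85 = 9966.2
D^4.87 = 5.1589e+09
p/m = 0.00056709 bar/m
p_total = 0.00056709 * 36.16 = 0.020506 bar

0.020506 bar


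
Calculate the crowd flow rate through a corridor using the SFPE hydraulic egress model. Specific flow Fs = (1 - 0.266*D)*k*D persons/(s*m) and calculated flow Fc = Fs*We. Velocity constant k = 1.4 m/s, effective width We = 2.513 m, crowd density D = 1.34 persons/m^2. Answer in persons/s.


1 - 0.266*D = 1 - 0.266*1.34 = 0.64356
Fs = 0.64356 * 1.4 * 1.34 = 1.2073 persons/(s*m)
Fc = 1.2073 * 2.513 = 3.0340 persons/s

3.0340 persons/s


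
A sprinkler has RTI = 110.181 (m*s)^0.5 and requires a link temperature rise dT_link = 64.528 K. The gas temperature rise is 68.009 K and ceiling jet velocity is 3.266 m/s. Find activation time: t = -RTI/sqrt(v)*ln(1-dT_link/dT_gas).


dT_link/dT_gas = 0.94882
ln(1 - 0.94882) = -2.9723
t = -110.181 / sqrt(3.266) * -2.9723 = 181.22 s

181.22 s


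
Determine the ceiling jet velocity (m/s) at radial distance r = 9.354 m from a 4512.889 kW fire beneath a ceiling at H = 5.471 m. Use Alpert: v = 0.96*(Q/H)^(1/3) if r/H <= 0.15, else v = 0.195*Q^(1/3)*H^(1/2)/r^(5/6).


r/H = 9.354 / 5.471 = 1.7097
r/H > 0.15, so v = 0.195*Q^(1/3)*H^(1/2)/r^(5/6)
Q^(1/3) = 16.525
H^(1/2) = 2.3390
r^(5/6) = 6.4441
v = 0.195 * 16.525 * 2.3390 / 6.4441 = 1.1696 m/s

1.1696 m/s


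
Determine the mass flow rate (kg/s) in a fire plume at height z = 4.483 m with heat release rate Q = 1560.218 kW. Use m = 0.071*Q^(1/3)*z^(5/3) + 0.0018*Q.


Q^(1/3) = 11.598
z^(5/3) = 12.188
First term = 0.071 * 11.598 * 12.188 = 10.037
Second term = 0.0018 * 1560.218 = 2.8084
m = 12.845 kg/s

12.845 kg/s


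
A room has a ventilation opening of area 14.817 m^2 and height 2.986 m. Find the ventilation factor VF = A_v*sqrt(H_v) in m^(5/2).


sqrt(H_v) = 1.7280
VF = 14.817 * 1.7280 = 25.604 m^(5/2)

25.604 m^(5/2)


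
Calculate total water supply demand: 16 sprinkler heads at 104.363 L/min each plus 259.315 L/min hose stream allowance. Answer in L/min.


Sprinkler demand = 16 * 104.363 = 1669.808 L/min
Total = 1669.808 + 259.315 = 1929.123 L/min

1929.123 L/min


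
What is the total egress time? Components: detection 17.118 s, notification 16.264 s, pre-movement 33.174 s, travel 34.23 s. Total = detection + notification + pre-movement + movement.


Total = 17.118 + 16.264 + 33.174 + 34.23 = 100.786 s

100.786 s


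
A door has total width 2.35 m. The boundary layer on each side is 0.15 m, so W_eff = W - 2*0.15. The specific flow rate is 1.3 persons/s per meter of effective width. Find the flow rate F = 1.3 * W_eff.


W_eff = 2.35 - 0.30 = 2.05 m
F = 1.3 * 2.05 = 2.665 persons/s

2.665 persons/s


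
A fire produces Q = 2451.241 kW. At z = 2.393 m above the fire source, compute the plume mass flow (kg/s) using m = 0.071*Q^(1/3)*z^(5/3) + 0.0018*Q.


Q^(1/3) = 13.483
z^(5/3) = 4.2813
First term = 0.071 * 13.483 * 4.2813 = 4.0985
Second term = 0.0018 * 2451.241 = 4.4122
m = 8.5107 kg/s

8.5107 kg/s


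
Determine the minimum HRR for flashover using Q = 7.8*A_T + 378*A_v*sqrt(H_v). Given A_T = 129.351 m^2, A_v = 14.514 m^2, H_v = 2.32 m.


7.8*A_T = 1008.9
sqrt(H_v) = 1.5232
378*A_v*sqrt(H_v) = 8356.5
Q = 1008.9 + 8356.5 = 9365.4 kW

9365.4 kW


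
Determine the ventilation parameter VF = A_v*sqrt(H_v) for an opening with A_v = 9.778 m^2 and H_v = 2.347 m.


sqrt(H_v) = 1.5320
VF = 9.778 * 1.5320 = 14.980 m^(5/2)

14.980 m^(5/2)


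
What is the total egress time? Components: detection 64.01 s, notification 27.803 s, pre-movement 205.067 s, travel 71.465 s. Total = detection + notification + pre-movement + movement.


Total = 64.01 + 27.803 + 205.067 + 71.465 = 368.345 s

368.345 s


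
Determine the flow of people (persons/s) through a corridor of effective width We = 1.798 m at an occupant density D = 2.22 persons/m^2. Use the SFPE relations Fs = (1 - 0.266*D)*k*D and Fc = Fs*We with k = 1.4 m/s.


1 - 0.266*D = 1 - 0.266*2.22 = 0.40948
Fs = 0.40948 * 1.4 * 2.22 = 1.2727 persons/(s*m)
Fc = 1.2727 * 1.798 = 2.2882 persons/s

2.2882 persons/s


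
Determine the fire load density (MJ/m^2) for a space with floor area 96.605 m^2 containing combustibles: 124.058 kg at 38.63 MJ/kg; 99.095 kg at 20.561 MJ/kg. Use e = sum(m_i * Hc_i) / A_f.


Total energy = 124.058*38.63 + 99.095*20.561
= 4792.361 + 2037.492
= 6829.853 MJ
e = 6829.853 / 96.605 = 70.699 MJ/m^2

70.699 MJ/m^2


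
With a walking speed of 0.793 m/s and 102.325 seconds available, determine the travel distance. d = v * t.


d = 0.793 * 102.325 = 81.144 m

81.144 m


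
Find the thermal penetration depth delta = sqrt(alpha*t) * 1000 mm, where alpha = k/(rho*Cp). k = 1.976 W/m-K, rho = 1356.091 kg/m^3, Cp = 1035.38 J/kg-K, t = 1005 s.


alpha = 1.976 / (1356.091 * 1035.38) = 1.4073e-06 m^2/s
alpha * t = 0.0014144
delta = sqrt(0.0014144) * 1000 = 37.608 mm

37.608 mm


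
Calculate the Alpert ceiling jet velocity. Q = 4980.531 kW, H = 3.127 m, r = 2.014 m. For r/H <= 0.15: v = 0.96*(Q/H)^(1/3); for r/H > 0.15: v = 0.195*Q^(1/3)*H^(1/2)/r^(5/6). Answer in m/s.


r/H = 2.014 / 3.127 = 0.64407
r/H > 0.15, so v = 0.195*Q^(1/3)*H^(1/2)/r^(5/6)
Q^(1/3) = 17.078
H^(1/2) = 1.7683
r^(5/6) = 1.7922
v = 0.195 * 17.078 * 1.7683 / 1.7922 = 3.2858 m/s

3.2858 m/s


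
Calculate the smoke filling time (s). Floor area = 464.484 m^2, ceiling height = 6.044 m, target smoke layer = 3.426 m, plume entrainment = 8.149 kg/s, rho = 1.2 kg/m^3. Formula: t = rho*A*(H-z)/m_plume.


H - z = 2.618 m
t = 1.2 * 464.484 * 2.618 / 8.149 = 179.07 s

179.07 s


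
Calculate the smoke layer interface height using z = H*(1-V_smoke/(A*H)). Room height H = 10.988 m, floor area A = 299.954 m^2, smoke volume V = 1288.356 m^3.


V/(A*H) = 0.39090
1 - 0.39090 = 0.60910
z = 10.988 * 0.60910 = 6.6928 m

6.6928 m


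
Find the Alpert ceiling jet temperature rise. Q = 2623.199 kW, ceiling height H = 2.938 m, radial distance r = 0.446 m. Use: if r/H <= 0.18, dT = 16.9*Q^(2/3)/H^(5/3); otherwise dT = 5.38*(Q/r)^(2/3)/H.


r/H = 0.446 / 2.938 = 0.15180
r/H <= 0.18, so dT = 16.9*Q^(2/3)/H^(5/3)
Q^(2/3) = 190.20
H^(5/3) = 6.0268
dT = 16.9 * 190.20 / 6.0268 = 533.36 K

533.36 K


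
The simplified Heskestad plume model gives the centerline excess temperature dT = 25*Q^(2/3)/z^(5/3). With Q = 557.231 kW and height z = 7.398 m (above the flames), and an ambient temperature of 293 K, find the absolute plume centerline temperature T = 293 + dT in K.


Q^(2/3) = 67.716
z^(5/3) = 28.088
dT = 25 * 67.716 / 28.088 = 60.271 K
T = 293 + 60.271 = 353.27 K

353.27 K


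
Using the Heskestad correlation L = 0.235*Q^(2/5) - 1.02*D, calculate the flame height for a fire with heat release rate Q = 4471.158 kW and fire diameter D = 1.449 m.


Q^(2/5) = 28.851
0.235 * Q^(2/5) = 6.7801
1.02 * D = 1.4780
L = 5.3021 m

5.3021 m


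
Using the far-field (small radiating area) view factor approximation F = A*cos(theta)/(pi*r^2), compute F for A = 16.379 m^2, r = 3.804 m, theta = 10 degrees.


cos(10 deg) = 0.98481
pi*r^2 = 45.460
F = 16.379 * 0.98481 / 45.460 = 0.35482

0.35482


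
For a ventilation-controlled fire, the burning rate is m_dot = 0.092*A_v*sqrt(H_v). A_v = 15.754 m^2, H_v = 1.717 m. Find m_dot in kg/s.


sqrt(H_v) = 1.3103
m_dot = 0.092 * 15.754 * 1.3103 = 1.8992 kg/s

1.8992 kg/s


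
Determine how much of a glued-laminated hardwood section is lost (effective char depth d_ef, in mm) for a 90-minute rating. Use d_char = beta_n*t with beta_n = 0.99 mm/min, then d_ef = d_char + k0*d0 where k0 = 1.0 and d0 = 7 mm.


d_char = 0.99 * 90 = 89.1 mm
d_ef = 89.1 + 1.0*7 = 96.1 mm

96.1 mm


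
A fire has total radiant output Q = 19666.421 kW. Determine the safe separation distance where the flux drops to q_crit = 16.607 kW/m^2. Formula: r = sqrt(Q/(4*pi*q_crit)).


4*pi*q_crit = 208.69
Q/(4*pi*q_crit) = 94.238
r = sqrt(94.238) = 9.7076 m

9.7076 m


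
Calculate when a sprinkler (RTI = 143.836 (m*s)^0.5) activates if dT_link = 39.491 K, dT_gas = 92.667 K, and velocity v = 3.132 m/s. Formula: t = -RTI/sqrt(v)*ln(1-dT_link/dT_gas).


dT_link/dT_gas = 0.42616
ln(1 - 0.42616) = -0.55541
t = -143.836 / sqrt(3.132) * -0.55541 = 45.141 s

45.141 s


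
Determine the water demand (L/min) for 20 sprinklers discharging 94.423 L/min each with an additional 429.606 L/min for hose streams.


Sprinkler demand = 20 * 94.423 = 1888.46 L/min
Total = 1888.46 + 429.606 = 2318.066 L/min

2318.066 L/min


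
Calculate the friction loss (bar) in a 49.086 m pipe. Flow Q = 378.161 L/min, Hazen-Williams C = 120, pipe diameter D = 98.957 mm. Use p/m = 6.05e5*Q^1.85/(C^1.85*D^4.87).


Q^1.85 = 58709
C^1.85 = 7022.4
D^4.87 = 5.2219e+09
p/m = 0.00096861 bar/m
p_total = 0.00096861 * 49.086 = 0.047545 bar

0.047545 bar


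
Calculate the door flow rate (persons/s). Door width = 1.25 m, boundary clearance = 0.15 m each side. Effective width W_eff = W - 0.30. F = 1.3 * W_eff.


W_eff = 1.25 - 0.30 = 0.95 m
F = 1.3 * 0.95 = 1.235 persons/s

1.235 persons/s


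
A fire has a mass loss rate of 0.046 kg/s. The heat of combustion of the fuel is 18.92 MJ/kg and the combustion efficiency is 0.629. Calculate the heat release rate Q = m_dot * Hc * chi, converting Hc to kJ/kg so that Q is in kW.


Hc = 18.92 MJ/kg = 18.92 * 1000 kJ/kg = 18920 kJ/kg
Q = 0.046 kg/s * 18920 kJ/kg * 0.629 = 547.43 kW

547.43 kW


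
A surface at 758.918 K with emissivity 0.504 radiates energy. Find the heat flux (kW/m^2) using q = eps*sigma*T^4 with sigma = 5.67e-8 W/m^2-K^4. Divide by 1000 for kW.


T^4 = 3.3173e+11
q = 0.504 * 5.67e-8 * 3.3173e+11 / 1000 = 9.4797 kW/m^2

9.4797 kW/m^2


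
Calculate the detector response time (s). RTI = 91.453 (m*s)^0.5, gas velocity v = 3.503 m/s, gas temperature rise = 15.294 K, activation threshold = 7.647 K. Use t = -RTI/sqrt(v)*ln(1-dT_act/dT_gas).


dT_act/dT_gas = 0.5
ln(1 - 0.5) = -0.69315
t = -91.453 / sqrt(3.503) * -0.69315 = 33.869 s

33.869 s


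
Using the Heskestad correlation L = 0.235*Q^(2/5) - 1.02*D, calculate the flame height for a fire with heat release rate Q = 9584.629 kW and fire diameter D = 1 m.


Q^(2/5) = 39.141
0.235 * Q^(2/5) = 9.1981
1.02 * D = 1.02
L = 8.1781 m

8.1781 m


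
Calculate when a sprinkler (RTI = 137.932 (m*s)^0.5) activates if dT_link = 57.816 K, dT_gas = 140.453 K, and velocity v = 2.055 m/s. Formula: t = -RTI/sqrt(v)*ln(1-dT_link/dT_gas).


dT_link/dT_gas = 0.41164
ln(1 - 0.41164) = -0.53042
t = -137.932 / sqrt(2.055) * -0.53042 = 51.036 s

51.036 s


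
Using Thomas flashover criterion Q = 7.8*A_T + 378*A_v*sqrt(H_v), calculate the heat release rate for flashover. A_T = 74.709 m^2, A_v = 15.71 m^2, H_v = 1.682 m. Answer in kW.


7.8*A_T = 582.73
sqrt(H_v) = 1.2969
378*A_v*sqrt(H_v) = 7701.6
Q = 582.73 + 7701.6 = 8284.3 kW

8284.3 kW


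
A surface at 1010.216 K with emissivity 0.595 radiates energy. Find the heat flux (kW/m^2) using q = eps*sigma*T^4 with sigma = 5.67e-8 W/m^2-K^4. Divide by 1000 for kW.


T^4 = 1.0415e+12
q = 0.595 * 5.67e-8 * 1.0415e+12 / 1000 = 35.136 kW/m^2

35.136 kW/m^2
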